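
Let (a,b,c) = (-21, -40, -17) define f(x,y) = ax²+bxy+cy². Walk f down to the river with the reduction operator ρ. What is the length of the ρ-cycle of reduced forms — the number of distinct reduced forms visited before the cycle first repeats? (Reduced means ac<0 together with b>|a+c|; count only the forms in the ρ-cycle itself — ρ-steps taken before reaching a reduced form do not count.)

D = 172, ⌊√D⌋ = 13
descent: ρ → (-17,6,2)
descent: ρ → (2,10,-9)  [lands on river]
river: ρ → (-9,8,3)
river: ρ → (3,10,-6)
river: ρ → (-6,2,7)
river: ρ → (7,12,-1)
river: ρ → (-1,12,7)
river: ρ → (7,2,-6)
river: ρ → (-6,10,3)
river: ρ → (3,8,-9)
river: ρ → (-9,10,2)
ρ-cycle length = 10 (tail of 2 descent steps not counted)

10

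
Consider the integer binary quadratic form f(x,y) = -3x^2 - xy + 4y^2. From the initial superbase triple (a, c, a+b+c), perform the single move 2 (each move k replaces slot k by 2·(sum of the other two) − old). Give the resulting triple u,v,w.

start (-3,4,0) = (f(1,0),f(0,1),f(1,1))
replace slot 2: 2·((-3)+0) − 4 = -10 → (-3,-10,0)

-3,-10,0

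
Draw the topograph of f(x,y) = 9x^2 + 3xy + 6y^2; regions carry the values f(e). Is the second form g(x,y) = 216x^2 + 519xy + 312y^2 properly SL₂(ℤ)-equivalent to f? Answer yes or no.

D₁ = -207, D₂ = -207
f: flip: (9,3,6)→(6,-3,9)
f: reduced (well bottom): (6,-3,9) with a≤c, −a<b≤a
g: translate: b→87 (≡519 mod 432), so (216,519,312)→(216,87,9)
g: flip: (216,87,9)→(9,-87,216)
g: translate: b→3 (≡-87 mod 18), so (9,-87,216)→(9,3,6)
g: flip: (9,3,6)→(6,-3,9)
g: reduced (well bottom): (6,-3,9) with a≤c, −a<b≤a
reduced forms (6, -3, 9) vs (6, -3, 9) ⇒ equivalent

yes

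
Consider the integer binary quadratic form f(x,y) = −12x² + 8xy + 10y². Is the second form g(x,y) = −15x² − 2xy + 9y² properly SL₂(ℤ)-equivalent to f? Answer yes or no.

D₁ = 544, D₂ = 544
river cycle of f (length 6): (10, 12, -10), (-10, 8, 12), (12, 16, -6), (-6, 20, 6), (6, 16, -12), (-12, 8, 10)
river cycle of g (length 4): (9, 20, -4), (-4, 20, 9), (9, 16, -8), (-8, 16, 9)
cycles differ ⇒ inequivalent

no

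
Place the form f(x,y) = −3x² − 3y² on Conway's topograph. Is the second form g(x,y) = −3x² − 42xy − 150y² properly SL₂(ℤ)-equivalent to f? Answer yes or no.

D₁ = -36, D₂ = -36
f is negative-definite; reduce −f:
−f: reduced (well bottom): (3,0,3) with a≤c, −a<b≤a
flip sign back: reduced form of f is (-3,0,-3)
g is negative-definite; reduce −g:
−g: translate: b→0 (≡42 mod 6), so (3,42,150)→(3,0,3)
−g: reduced (well bottom): (3,0,3) with a≤c, −a<b≤a
flip sign back: reduced form of g is (-3,0,-3)
reduced forms (-3, 0, -3) vs (-3, 0, -3) ⇒ equivalent

yes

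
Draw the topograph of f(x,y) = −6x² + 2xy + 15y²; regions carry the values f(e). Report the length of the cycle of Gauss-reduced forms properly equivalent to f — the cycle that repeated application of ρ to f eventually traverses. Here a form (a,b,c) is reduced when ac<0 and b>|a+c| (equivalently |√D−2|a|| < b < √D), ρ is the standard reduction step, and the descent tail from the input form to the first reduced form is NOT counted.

D = 364, ⌊√D⌋ = 19
descent: ρ → (15,-2,-6)
descent: ρ → (-6,14,7)  [lands on river]
river: ρ → (7,14,-6)
river: ρ → (-6,10,11)
river: ρ → (11,12,-5)
river: ρ → (-5,18,2)
river: ρ → (2,18,-5)
river: ρ → (-5,12,11)
river: ρ → (11,10,-6)
ρ-cycle length = 8 (tail of 2 descent steps not counted)

8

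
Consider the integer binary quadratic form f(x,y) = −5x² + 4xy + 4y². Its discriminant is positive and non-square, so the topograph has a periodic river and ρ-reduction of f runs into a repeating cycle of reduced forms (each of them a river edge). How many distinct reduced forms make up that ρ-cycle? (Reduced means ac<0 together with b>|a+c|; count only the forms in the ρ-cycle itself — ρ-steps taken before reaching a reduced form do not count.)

D = 96, ⌊√D⌋ = 9
river: ρ → (4,4,-5)
river: ρ → (-5,6,3)
river: ρ → (3,6,-5)
river: ρ → (-5,4,4)
ρ-cycle length = 4 (tail of 0 descent steps not counted)

4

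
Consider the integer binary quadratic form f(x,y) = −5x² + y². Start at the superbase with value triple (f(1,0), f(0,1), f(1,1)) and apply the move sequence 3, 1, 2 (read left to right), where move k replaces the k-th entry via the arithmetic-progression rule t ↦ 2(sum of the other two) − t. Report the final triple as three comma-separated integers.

start (-5,1,-4) = (f(1,0),f(0,1),f(1,1))
replace slot 3: 2·((-5)+1) − (-4) = -4 → (-5,1,-4)
replace slot 1: 2·(1+(-4)) − (-5) = -1 → (-1,1,-4)
replace slot 2: 2·((-1)+(-4)) − 1 = -11 → (-1,-11,-4)

-1,-11,-4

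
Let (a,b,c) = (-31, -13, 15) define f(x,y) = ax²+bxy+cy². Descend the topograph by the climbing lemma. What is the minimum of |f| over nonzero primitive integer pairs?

descent: ρ → (15,43,-3)  [lands on river]
river: ρ → (-3,41,29)
river: ρ → (29,17,-15)
river: ρ → (-15,43,3)
river: ρ → (3,41,-29)
river: ρ → (-29,17,15)
closes: descent 1, river 6
min |a| on river = 3

3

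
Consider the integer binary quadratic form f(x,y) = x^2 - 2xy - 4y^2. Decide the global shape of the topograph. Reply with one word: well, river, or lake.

D = b²−4ac = (-2)² − 4·1·(-4) = 20
D > 0 non-square ⇒ indefinite ⇒ periodic river

river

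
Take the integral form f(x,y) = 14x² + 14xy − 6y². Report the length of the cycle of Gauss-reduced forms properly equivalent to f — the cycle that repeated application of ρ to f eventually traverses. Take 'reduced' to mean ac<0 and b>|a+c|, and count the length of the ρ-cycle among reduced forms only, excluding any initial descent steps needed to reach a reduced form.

D = 532, ⌊√D⌋ = 23
river: ρ → (-6,22,2)
river: ρ → (2,22,-6)
river: ρ → (-6,14,14)
river: ρ → (14,14,-6)
ρ-cycle length = 4 (tail of 0 descent steps not counted)

4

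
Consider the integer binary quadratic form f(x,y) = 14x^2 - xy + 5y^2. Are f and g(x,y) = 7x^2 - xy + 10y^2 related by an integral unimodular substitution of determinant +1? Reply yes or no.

D₁ = -279, D₂ = -279
f: flip: (14,-1,5)→(5,1,14)
f: reduced (well bottom): (5,1,14) with a≤c, −a<b≤a
g: reduced (well bottom): (7,-1,10) with a≤c, −a<b≤a
reduced forms (5, 1, 14) vs (7, -1, 10) ⇒ inequivalent

no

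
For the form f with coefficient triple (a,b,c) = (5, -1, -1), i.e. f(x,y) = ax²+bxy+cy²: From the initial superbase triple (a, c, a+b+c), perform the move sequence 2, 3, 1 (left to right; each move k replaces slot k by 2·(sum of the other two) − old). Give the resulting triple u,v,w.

start (5,-1,3) = (f(1,0),f(0,1),f(1,1))
replace slot 2: 2·(5+3) − (-1) = 17 → (5,17,3)
replace slot 3: 2·(5+17) − 3 = 41 → (5,17,41)
replace slot 1: 2·(17+41) − 5 = 111 → (111,17,41)

111,17,41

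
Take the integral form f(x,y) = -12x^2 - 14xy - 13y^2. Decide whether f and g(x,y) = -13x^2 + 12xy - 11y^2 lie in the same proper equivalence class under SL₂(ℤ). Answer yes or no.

D₁ = -428, D₂ = -428
f is negative-definite; reduce −f:
−f: translate: b→-10 (≡14 mod 24), so (12,14,13)→(12,-10,11)
−f: flip: (12,-10,11)→(11,10,12)
−f: reduced (well bottom): (11,10,12) with a≤c, −a<b≤a
flip sign back: reduced form of f is (-11,-10,-12)
g is negative-definite; reduce −g:
−g: flip: (13,-12,11)→(11,12,13)
−g: translate: b→-10 (≡12 mod 22), so (11,12,13)→(11,-10,12)
−g: reduced (well bottom): (11,-10,12) with a≤c, −a<b≤a
flip sign back: reduced form of g is (-11,10,-12)
reduced forms (-11, -10, -12) vs (-11, 10, -12) ⇒ inequivalent

no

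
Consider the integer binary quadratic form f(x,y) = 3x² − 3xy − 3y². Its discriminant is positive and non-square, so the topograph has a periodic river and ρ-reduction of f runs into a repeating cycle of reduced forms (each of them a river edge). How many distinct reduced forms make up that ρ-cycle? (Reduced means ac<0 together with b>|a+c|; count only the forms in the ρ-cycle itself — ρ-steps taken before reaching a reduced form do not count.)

D = 45, ⌊√D⌋ = 6
descent: ρ → (-3,3,3)  [lands on river]
river: ρ → (3,3,-3)
ρ-cycle length = 2 (tail of 1 descent step not counted)

2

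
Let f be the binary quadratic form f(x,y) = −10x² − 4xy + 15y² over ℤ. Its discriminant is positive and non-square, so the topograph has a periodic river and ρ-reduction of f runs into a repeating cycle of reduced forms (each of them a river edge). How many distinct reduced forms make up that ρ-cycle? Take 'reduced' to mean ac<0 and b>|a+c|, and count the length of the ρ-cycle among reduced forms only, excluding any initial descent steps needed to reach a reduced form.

D = 616, ⌊√D⌋ = 24
descent: ρ → (15,4,-10)
descent: ρ → (-10,16,9)  [lands on river]
river: ρ → (9,20,-6)
river: ρ → (-6,16,15)
river: ρ → (15,14,-7)
river: ρ → (-7,14,15)
river: ρ → (15,16,-6)
river: ρ → (-6,20,9)
river: ρ → (9,16,-10)
river: ρ → (-10,24,1)
river: ρ → (1,24,-10)
ρ-cycle length = 10 (tail of 2 descent steps not counted)

10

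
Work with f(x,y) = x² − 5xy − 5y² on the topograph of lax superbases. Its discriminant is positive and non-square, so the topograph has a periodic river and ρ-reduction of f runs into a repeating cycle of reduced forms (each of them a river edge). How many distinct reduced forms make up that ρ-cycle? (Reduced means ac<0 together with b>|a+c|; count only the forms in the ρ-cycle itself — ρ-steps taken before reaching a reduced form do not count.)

D = 45, ⌊√D⌋ = 6
descent: ρ → (-5,5,1)  [lands on river]
river: ρ → (1,5,-5)
ρ-cycle length = 2 (tail of 1 descent step not counted)

2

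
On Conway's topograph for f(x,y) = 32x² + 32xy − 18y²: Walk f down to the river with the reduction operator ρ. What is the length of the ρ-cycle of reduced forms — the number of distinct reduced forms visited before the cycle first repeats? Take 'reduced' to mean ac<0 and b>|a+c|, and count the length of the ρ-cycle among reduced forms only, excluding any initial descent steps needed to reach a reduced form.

D = 3328, ⌊√D⌋ = 57
river: ρ → (-18,40,24)
river: ρ → (24,56,-2)
river: ρ → (-2,56,24)
river: ρ → (24,40,-18)
river: ρ → (-18,32,32)
river: ρ → (32,32,-18)
ρ-cycle length = 6 (tail of 0 descent steps not counted)

6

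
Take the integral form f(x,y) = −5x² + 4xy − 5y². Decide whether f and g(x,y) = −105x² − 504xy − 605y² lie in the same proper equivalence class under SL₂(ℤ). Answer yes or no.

D₁ = -84, D₂ = -84
f is negative-definite; reduce −f:
−f: flip: (5,-4,5)→(5,4,5)
−f: reduced (well bottom): (5,4,5) with a≤c, −a<b≤a
flip sign back: reduced form of f is (-5,-4,-5)
g is negative-definite; reduce −g:
−g: translate: b→84 (≡504 mod 210), so (105,504,605)→(105,84,17)
−g: flip: (105,84,17)→(17,-84,105)
−g: translate: b→-16 (≡-84 mod 34), so (17,-84,105)→(17,-16,5)
−g: flip: (17,-16,5)→(5,16,17)
−g: translate: b→-4 (≡16 mod 10), so (5,16,17)→(5,-4,5)
−g: flip: (5,-4,5)→(5,4,5)
−g: reduced (well bottom): (5,4,5) with a≤c, −a<b≤a
flip sign back: reduced form of g is (-5,-4,-5)
reduced forms (-5, -4, -5) vs (-5, -4, -5) ⇒ equivalent

yes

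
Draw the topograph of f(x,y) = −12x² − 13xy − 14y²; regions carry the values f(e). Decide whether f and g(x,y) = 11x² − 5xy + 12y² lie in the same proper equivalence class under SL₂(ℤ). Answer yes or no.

D₁ = -503, D₂ = -503
f is negative-definite; reduce −f:
−f: translate: b→-11 (≡13 mod 24), so (12,13,14)→(12,-11,13)
−f: reduced (well bottom): (12,-11,13) with a≤c, −a<b≤a
flip sign back: reduced form of f is (-12,11,-13)
g: reduced (well bottom): (11,-5,12) with a≤c, −a<b≤a
reduced forms (-12, 11, -13) vs (11, -5, 12) ⇒ inequivalent

no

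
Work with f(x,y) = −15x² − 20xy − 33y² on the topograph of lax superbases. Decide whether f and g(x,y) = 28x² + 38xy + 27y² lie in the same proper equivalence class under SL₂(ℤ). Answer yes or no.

D₁ = -1580, D₂ = -1580
f is negative-definite; reduce −f:
−f: translate: b→-10 (≡20 mod 30), so (15,20,33)→(15,-10,28)
−f: reduced (well bottom): (15,-10,28) with a≤c, −a<b≤a
flip sign back: reduced form of f is (-15,10,-28)
g: translate: b→-18 (≡38 mod 56), so (28,38,27)→(28,-18,17)
g: flip: (28,-18,17)→(17,18,28)
g: translate: b→-16 (≡18 mod 34), so (17,18,28)→(17,-16,27)
g: reduced (well bottom): (17,-16,27) with a≤c, −a<b≤a
reduced forms (-15, 10, -28) vs (17, -16, 27) ⇒ inequivalent

no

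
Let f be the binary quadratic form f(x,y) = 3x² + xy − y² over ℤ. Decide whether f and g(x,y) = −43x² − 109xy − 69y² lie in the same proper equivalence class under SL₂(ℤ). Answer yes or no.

D₁ = 13, D₂ = 13
river cycle of f (length 2): (-1, 3, 1), (1, 3, -1)
river cycle of g (length 2): (1, 3, -1), (-1, 3, 1)
cycles coincide ⇒ equivalent

yes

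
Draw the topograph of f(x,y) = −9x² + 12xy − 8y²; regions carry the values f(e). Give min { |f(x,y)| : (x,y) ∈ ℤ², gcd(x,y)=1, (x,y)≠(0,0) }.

translate: b→6 (≡-12 mod 18), so (9,-12,8)→(9,6,5)
flip: (9,6,5)→(5,-6,9)
translate: b→4 (≡-6 mod 10), so (5,-6,9)→(5,4,8)
reduced (well bottom): (5,4,8) with a≤c, −a<b≤a
well minimum |f| = |-5| = 5 (negative-definite)

5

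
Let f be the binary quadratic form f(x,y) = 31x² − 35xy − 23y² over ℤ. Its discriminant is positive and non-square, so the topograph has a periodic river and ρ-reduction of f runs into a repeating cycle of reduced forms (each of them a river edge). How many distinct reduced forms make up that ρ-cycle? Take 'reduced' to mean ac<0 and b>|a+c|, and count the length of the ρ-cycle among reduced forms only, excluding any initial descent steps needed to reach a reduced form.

D = 4077, ⌊√D⌋ = 63
descent: ρ → (-23,35,31)  [lands on river]
river: ρ → (31,27,-27)
river: ρ → (-27,27,31)
river: ρ → (31,35,-23)
river: ρ → (-23,57,9)
river: ρ → (9,51,-41)
river: ρ → (-41,31,19)
river: ρ → (19,45,-27)
river: ρ → (-27,63,1)
river: ρ → (1,63,-27)
river: ρ → (-27,45,19)
river: ρ → (19,31,-41)
river: ρ → (-41,51,9)
river: ρ → (9,57,-23)
ρ-cycle length = 14 (tail of 1 descent step not counted)

14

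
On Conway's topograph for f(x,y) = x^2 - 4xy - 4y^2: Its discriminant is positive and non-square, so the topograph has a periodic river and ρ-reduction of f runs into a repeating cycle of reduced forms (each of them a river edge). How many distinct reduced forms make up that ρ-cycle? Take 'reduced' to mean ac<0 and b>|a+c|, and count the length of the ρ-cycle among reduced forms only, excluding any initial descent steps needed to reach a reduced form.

D = 32, ⌊√D⌋ = 5
descent: ρ → (-4,4,1)  [lands on river]
river: ρ → (1,4,-4)
ρ-cycle length = 2 (tail of 1 descent step not counted)

2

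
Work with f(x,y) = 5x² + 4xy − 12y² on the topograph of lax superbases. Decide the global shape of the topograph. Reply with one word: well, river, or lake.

D = b²−4ac = 4² − 4·5·(-12) = 256
D = 16² is a perfect square ⇒ form factors over ℤ ⇒ lakes

lake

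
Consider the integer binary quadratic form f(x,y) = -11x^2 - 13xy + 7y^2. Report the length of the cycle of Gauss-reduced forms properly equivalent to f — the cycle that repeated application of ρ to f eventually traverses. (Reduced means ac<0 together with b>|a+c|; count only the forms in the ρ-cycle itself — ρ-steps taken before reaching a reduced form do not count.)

D = 477, ⌊√D⌋ = 21
descent: ρ → (7,13,-11)  [lands on river]
river: ρ → (-11,9,9)
river: ρ → (9,9,-11)
river: ρ → (-11,13,7)
river: ρ → (7,15,-9)
river: ρ → (-9,21,1)
river: ρ → (1,21,-9)
river: ρ → (-9,15,7)
ρ-cycle length = 8 (tail of 1 descent step not counted)

8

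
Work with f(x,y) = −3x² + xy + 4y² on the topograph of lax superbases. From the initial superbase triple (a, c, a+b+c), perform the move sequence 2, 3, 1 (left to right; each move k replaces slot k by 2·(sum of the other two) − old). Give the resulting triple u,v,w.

start (-3,4,2) = (f(1,0),f(0,1),f(1,1))
replace slot 2: 2·((-3)+2) − 4 = -6 → (-3,-6,2)
replace slot 3: 2·((-3)+(-6)) − 2 = -20 → (-3,-6,-20)
replace slot 1: 2·((-6)+(-20)) − (-3) = -49 → (-49,-6,-20)

-49,-6,-20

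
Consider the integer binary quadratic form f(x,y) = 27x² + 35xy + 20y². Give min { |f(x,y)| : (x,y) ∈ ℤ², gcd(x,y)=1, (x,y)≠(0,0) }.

translate: b→-19 (≡35 mod 54), so (27,35,20)→(27,-19,12)
flip: (27,-19,12)→(12,19,27)
translate: b→-5 (≡19 mod 24), so (12,19,27)→(12,-5,20)
reduced (well bottom): (12,-5,20) with a≤c, −a<b≤a
well minimum = a = 12

12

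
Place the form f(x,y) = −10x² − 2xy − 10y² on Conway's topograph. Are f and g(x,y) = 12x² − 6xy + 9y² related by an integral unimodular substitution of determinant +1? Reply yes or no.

D₁ = -396, D₂ = -396
f is negative-definite; reduce −f:
−f: reduced (well bottom): (10,2,10) with a≤c, −a<b≤a
flip sign back: reduced form of f is (-10,-2,-10)
g: flip: (12,-6,9)→(9,6,12)
g: reduced (well bottom): (9,6,12) with a≤c, −a<b≤a
reduced forms (-10, -2, -10) vs (9, 6, 12) ⇒ inequivalent

no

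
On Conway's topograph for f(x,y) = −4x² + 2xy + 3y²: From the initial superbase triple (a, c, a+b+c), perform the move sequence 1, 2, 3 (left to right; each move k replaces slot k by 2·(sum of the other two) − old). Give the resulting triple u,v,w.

start (-4,3,1) = (f(1,0),f(0,1),f(1,1))
replace slot 1: 2·(3+1) − (-4) = 12 → (12,3,1)
replace slot 2: 2·(12+1) − 3 = 23 → (12,23,1)
replace slot 3: 2·(12+23) − 1 = 69 → (12,23,69)

12,23,69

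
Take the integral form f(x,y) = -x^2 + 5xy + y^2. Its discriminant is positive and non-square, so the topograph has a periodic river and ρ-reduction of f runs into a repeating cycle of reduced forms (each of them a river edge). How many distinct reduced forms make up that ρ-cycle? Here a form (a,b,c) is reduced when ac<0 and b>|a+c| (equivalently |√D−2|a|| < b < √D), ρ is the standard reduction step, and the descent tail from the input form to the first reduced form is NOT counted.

D = 29, ⌊√D⌋ = 5
river: ρ → (1,5,-1)
river: ρ → (-1,5,1)
ρ-cycle length = 2 (tail of 0 descent steps not counted)

2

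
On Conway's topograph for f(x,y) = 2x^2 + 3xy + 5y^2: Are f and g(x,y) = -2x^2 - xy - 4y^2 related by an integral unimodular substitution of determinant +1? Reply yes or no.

D₁ = -31, D₂ = -31
f: translate: b→-1 (≡3 mod 4), so (2,3,5)→(2,-1,4)
f: reduced (well bottom): (2,-1,4) with a≤c, −a<b≤a
g is negative-definite; reduce −g:
−g: reduced (well bottom): (2,1,4) with a≤c, −a<b≤a
flip sign back: reduced form of g is (-2,-1,-4)
reduced forms (2, -1, 4) vs (-2, -1, -4) ⇒ inequivalent

no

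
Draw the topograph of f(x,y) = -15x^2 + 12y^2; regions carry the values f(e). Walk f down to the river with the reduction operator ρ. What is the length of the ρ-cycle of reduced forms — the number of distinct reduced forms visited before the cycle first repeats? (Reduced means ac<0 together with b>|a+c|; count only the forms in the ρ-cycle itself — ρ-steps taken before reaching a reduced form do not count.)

D = 720, ⌊√D⌋ = 26
descent: ρ → (12,24,-3)  [lands on river]
river: ρ → (-3,24,12)
ρ-cycle length = 2 (tail of 1 descent step not counted)

2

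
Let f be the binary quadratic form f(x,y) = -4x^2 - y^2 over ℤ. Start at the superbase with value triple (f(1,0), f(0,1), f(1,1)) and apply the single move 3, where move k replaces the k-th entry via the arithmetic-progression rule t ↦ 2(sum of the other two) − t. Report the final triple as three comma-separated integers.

start (-4,-1,-5) = (f(1,0),f(0,1),f(1,1))
replace slot 3: 2·((-4)+(-1)) − (-5) = -5 → (-4,-1,-5)

-4,-1,-5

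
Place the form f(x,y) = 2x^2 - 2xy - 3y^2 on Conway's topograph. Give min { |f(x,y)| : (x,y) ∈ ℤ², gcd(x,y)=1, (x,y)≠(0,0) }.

descent: ρ → (-3,2,2)  [lands on river]
river: ρ → (2,2,-3)
river: ρ → (-3,4,1)
river: ρ → (1,4,-3)
closes: descent 1, river 4
min |a| on river = 1

1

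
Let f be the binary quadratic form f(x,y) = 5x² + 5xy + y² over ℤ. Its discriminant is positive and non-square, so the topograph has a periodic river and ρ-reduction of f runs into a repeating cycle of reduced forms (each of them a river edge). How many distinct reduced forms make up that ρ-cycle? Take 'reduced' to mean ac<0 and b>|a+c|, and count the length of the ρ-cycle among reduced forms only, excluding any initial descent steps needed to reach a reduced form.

D = 5, ⌊√D⌋ = 2
descent: ρ → (1,1,-1)  [lands on river]
river: ρ → (-1,1,1)
ρ-cycle length = 2 (tail of 1 descent step not counted)

2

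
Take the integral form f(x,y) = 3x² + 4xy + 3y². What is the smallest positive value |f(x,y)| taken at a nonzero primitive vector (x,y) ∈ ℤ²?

translate: b→-2 (≡4 mod 6), so (3,4,3)→(3,-2,2)
flip: (3,-2,2)→(2,2,3)
reduced (well bottom): (2,2,3) with a≤c, −a<b≤a
well minimum = a = 2

2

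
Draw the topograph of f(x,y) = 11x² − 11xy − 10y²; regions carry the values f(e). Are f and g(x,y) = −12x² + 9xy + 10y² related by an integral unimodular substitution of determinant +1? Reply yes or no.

D₁ = 561, D₂ = 561
river cycle of f (length 16): (-10, 11, 11), (11, 11, -10), (-10, 9, 12), (12, 15, -7), (-7, 13, 14), (14, 15, -6), (-6, 21, 5), (5, 19, -10), (-10, 21, 3), (3, 21, -10), … (6 more)
river cycle of g (length 16): (10, 11, -11), (-11, 11, 10), (10, 9, -12), (-12, 15, 7), (7, 13, -14), (-14, 15, 6), (6, 21, -5), (-5, 19, 10), (10, 21, -3), (-3, 21, 10), … (6 more)
cycles differ ⇒ inequivalent

no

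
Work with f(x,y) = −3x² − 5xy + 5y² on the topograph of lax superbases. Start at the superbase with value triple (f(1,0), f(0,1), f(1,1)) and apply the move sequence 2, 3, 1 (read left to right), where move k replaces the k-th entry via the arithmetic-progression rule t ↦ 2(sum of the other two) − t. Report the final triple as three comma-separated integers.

start (-3,5,-3) = (f(1,0),f(0,1),f(1,1))
replace slot 2: 2·((-3)+(-3)) − 5 = -17 → (-3,-17,-3)
replace slot 3: 2·((-3)+(-17)) − (-3) = -37 → (-3,-17,-37)
replace slot 1: 2·((-17)+(-37)) − (-3) = -105 → (-105,-17,-37)

-105,-17,-37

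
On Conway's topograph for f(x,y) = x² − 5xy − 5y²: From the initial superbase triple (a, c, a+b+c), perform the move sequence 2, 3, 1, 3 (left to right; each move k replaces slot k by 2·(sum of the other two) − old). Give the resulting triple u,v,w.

start (1,-5,-9) = (f(1,0),f(0,1),f(1,1))
replace slot 2: 2·(1+(-9)) − (-5) = -11 → (1,-11,-9)
replace slot 3: 2·(1+(-11)) − (-9) = -11 → (1,-11,-11)
replace slot 1: 2·((-11)+(-11)) − 1 = -45 → (-45,-11,-11)
replace slot 3: 2·((-45)+(-11)) − (-11) = -101 → (-45,-11,-101)

-45,-11,-101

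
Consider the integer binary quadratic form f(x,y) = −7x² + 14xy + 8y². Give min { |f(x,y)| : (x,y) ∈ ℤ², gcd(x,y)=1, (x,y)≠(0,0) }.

river: ρ → (8,18,-3)
river: ρ → (-3,18,8)
river: ρ → (8,14,-7)
river: ρ → (-7,14,8)
closes: descent 0, river 4
min |a| on river = 3

3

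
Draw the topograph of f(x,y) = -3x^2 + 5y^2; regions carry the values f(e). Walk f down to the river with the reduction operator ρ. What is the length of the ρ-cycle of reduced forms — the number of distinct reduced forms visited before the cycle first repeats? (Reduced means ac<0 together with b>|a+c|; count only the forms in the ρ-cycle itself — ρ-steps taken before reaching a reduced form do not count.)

D = 60, ⌊√D⌋ = 7
descent: ρ → (5,0,-3)
descent: ρ → (-3,6,2)  [lands on river]
river: ρ → (2,6,-3)
ρ-cycle length = 2 (tail of 2 descent steps not counted)

2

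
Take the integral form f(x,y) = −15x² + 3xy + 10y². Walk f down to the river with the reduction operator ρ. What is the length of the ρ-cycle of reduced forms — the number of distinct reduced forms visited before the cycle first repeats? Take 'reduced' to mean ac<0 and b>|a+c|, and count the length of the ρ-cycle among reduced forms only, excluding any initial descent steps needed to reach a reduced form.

D = 609, ⌊√D⌋ = 24
descent: ρ → (10,17,-8)  [lands on river]
river: ρ → (-8,15,12)
river: ρ → (12,9,-11)
river: ρ → (-11,13,10)
river: ρ → (10,7,-14)
river: ρ → (-14,21,3)
river: ρ → (3,21,-14)
river: ρ → (-14,7,10)
river: ρ → (10,13,-11)
river: ρ → (-11,9,12)
river: ρ → (12,15,-8)
river: ρ → (-8,17,10)
river: ρ → (10,23,-2)
river: ρ → (-2,21,21)
river: ρ → (21,21,-2)
river: ρ → (-2,23,10)
ρ-cycle length = 16 (tail of 1 descent step not counted)

16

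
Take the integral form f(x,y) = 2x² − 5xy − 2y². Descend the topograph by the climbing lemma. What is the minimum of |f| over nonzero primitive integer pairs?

descent: ρ → (-2,5,2)  [lands on river]
river: ρ → (2,3,-4)
river: ρ → (-4,5,1)
river: ρ → (1,5,-4)
river: ρ → (-4,3,2)
river: ρ → (2,5,-2)
river: ρ → (-2,3,4)
river: ρ → (4,5,-1)
river: ρ → (-1,5,4)
river: ρ → (4,3,-2)
closes: descent 1, river 10
min |a| on river = 1

1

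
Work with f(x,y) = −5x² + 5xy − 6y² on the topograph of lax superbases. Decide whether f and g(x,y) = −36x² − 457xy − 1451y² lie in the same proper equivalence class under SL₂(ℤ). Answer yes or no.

D₁ = -95, D₂ = -95
f is negative-definite; reduce −f:
−f: translate: b→5 (≡-5 mod 10), so (5,-5,6)→(5,5,6)
−f: reduced (well bottom): (5,5,6) with a≤c, −a<b≤a
flip sign back: reduced form of f is (-5,-5,-6)
g is negative-definite; reduce −g:
−g: translate: b→25 (≡457 mod 72), so (36,457,1451)→(36,25,5)
−g: flip: (36,25,5)→(5,-25,36)
−g: translate: b→5 (≡-25 mod 10), so (5,-25,36)→(5,5,6)
−g: reduced (well bottom): (5,5,6) with a≤c, −a<b≤a
flip sign back: reduced form of g is (-5,-5,-6)
reduced forms (-5, -5, -6) vs (-5, -5, -6) ⇒ equivalent

yes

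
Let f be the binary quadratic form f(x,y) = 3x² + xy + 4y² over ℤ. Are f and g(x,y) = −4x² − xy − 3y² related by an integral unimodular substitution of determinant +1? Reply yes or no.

D₁ = -47, D₂ = -47
f: reduced (well bottom): (3,1,4) with a≤c, −a<b≤a
g is negative-definite; reduce −g:
−g: flip: (4,1,3)→(3,-1,4)
−g: reduced (well bottom): (3,-1,4) with a≤c, −a<b≤a
flip sign back: reduced form of g is (-3,1,-4)
reduced forms (3, 1, 4) vs (-3, 1, -4) ⇒ inequivalent

no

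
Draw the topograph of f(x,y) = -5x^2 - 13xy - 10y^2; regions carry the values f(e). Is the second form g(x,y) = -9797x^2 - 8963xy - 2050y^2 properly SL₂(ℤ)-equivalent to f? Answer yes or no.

D₁ = -31, D₂ = -31
f is negative-definite; reduce −f:
−f: translate: b→3 (≡13 mod 10), so (5,13,10)→(5,3,2)
−f: flip: (5,3,2)→(2,-3,5)
−f: translate: b→1 (≡-3 mod 4), so (2,-3,5)→(2,1,4)
−f: reduced (well bottom): (2,1,4) with a≤c, −a<b≤a
flip sign back: reduced form of f is (-2,-1,-4)
g is negative-definite; reduce −g:
−g: flip: (9797,8963,2050)→(2050,-8963,9797)
−g: translate: b→-763 (≡-8963 mod 4100), so (2050,-8963,9797)→(2050,-763,71)
−g: flip: (2050,-763,71)→(71,763,2050)
−g: translate: b→53 (≡763 mod 142), so (71,763,2050)→(71,53,10)
−g: flip: (71,53,10)→(10,-53,71)
−g: translate: b→7 (≡-53 mod 20), so (10,-53,71)→(10,7,2)
−g: flip: (10,7,2)→(2,-7,10)
−g: translate: b→1 (≡-7 mod 4), so (2,-7,10)→(2,1,4)
−g: reduced (well bottom): (2,1,4) with a≤c, −a<b≤a
flip sign back: reduced form of g is (-2,-1,-4)
reduced forms (-2, -1, -4) vs (-2, -1, -4) ⇒ equivalent

yes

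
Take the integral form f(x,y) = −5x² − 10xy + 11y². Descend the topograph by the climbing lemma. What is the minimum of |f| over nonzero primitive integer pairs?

descent: ρ → (11,10,-5)  [lands on river]
river: ρ → (-5,10,11)
river: ρ → (11,12,-4)
river: ρ → (-4,12,11)
closes: descent 1, river 4
min |a| on river = 4

4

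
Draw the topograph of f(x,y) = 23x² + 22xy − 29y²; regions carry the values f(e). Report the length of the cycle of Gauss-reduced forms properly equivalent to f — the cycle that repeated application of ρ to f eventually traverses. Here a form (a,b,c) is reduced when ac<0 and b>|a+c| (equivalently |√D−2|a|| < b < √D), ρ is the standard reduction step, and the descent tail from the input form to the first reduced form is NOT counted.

D = 3152, ⌊√D⌋ = 56
river: ρ → (-29,36,16)
river: ρ → (16,28,-37)
river: ρ → (-37,46,7)
river: ρ → (7,52,-16)
river: ρ → (-16,44,19)
river: ρ → (19,32,-28)
river: ρ → (-28,24,23)
river: ρ → (23,22,-29)
ρ-cycle length = 8 (tail of 0 descent steps not counted)

8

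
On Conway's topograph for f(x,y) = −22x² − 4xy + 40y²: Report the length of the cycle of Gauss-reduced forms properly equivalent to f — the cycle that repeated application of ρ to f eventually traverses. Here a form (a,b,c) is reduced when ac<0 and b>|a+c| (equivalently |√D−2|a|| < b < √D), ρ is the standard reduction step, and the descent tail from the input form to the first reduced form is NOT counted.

D = 3536, ⌊√D⌋ = 59
descent: ρ → (40,4,-22)
descent: ρ → (-22,40,22)  [lands on river]
river: ρ → (22,48,-14)
river: ρ → (-14,36,40)
river: ρ → (40,44,-10)
river: ρ → (-10,56,10)
river: ρ → (10,44,-40)
river: ρ → (-40,36,14)
river: ρ → (14,48,-22)
ρ-cycle length = 8 (tail of 2 descent steps not counted)

8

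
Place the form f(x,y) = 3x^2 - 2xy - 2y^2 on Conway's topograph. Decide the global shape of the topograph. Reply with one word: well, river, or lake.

D = b²−4ac = (-2)² − 4·3·(-2) = 28
D > 0 non-square ⇒ indefinite ⇒ periodic river

river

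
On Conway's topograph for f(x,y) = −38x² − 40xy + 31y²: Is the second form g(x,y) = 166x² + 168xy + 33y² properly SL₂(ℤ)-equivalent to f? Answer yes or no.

D₁ = 6312, D₂ = 6312
river cycle of f (length 16): (31, 40, -38), (-38, 36, 33), (33, 30, -41), (-41, 52, 22), (22, 36, -57), (-57, 78, 1), (1, 78, -57), (-57, 36, 22), (22, 52, -41), (-41, 30, 33), … (6 more)
river cycle of g (length 16): (33, 30, -41), (-41, 52, 22), (22, 36, -57), (-57, 78, 1), (1, 78, -57), (-57, 36, 22), (22, 52, -41), (-41, 30, 33), (33, 36, -38), (-38, 40, 31), … (6 more)
cycles coincide ⇒ equivalent

yes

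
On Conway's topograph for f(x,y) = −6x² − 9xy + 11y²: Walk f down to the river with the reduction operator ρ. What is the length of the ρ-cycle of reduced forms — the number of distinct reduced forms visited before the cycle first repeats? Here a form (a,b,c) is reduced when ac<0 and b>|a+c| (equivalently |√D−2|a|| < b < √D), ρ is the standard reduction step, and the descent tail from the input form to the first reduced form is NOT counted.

D = 345, ⌊√D⌋ = 18
descent: ρ → (11,9,-6)  [lands on river]
river: ρ → (-6,15,5)
river: ρ → (5,15,-6)
river: ρ → (-6,9,11)
river: ρ → (11,13,-4)
river: ρ → (-4,11,14)
river: ρ → (14,17,-1)
river: ρ → (-1,17,14)
river: ρ → (14,11,-4)
river: ρ → (-4,13,11)
ρ-cycle length = 10 (tail of 1 descent step not counted)

10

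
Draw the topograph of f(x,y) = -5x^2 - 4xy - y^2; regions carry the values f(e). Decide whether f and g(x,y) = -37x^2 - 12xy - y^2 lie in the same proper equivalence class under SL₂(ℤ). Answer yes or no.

D₁ = -4, D₂ = -4
f is negative-definite; reduce −f:
−f: flip: (5,4,1)→(1,-4,5)
−f: translate: b→0 (≡-4 mod 2), so (1,-4,5)→(1,0,1)
−f: reduced (well bottom): (1,0,1) with a≤c, −a<b≤a
flip sign back: reduced form of f is (-1,0,-1)
g is negative-definite; reduce −g:
−g: flip: (37,12,1)→(1,-12,37)
−g: translate: b→0 (≡-12 mod 2), so (1,-12,37)→(1,0,1)
−g: reduced (well bottom): (1,0,1) with a≤c, −a<b≤a
flip sign back: reduced form of g is (-1,0,-1)
reduced forms (-1, 0, -1) vs (-1, 0, -1) ⇒ equivalent

yes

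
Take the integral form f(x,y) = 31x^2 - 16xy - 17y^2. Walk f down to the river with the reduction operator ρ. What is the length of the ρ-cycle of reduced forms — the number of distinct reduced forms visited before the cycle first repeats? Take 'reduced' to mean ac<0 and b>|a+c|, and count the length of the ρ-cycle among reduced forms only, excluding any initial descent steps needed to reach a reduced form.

D = 2364, ⌊√D⌋ = 48
descent: ρ → (-17,16,31)  [lands on river]
river: ρ → (31,46,-2)
river: ρ → (-2,46,31)
river: ρ → (31,16,-17)
river: ρ → (-17,18,30)
river: ρ → (30,42,-5)
river: ρ → (-5,48,3)
river: ρ → (3,48,-5)
river: ρ → (-5,42,30)
river: ρ → (30,18,-17)
ρ-cycle length = 10 (tail of 1 descent step not counted)

10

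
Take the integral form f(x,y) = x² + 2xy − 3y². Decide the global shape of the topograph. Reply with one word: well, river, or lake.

D = b²−4ac = 2² − 4·1·(-3) = 16
D = 4² is a perfect square ⇒ form factors over ℤ ⇒ lakes

lake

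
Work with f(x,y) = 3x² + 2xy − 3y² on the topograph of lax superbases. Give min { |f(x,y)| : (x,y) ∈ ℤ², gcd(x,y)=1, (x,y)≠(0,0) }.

river: ρ → (-3,4,2)
river: ρ → (2,4,-3)
river: ρ → (-3,2,3)
river: ρ → (3,4,-2)
river: ρ → (-2,4,3)
river: ρ → (3,2,-3)
closes: descent 0, river 6
min |a| on river = 2

2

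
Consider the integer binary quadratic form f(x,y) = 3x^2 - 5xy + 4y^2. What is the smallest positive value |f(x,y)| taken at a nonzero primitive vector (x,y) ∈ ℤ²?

translate: b→1 (≡-5 mod 6), so (3,-5,4)→(3,1,2)
flip: (3,1,2)→(2,-1,3)
reduced (well bottom): (2,-1,3) with a≤c, −a<b≤a
well minimum = a = 2

2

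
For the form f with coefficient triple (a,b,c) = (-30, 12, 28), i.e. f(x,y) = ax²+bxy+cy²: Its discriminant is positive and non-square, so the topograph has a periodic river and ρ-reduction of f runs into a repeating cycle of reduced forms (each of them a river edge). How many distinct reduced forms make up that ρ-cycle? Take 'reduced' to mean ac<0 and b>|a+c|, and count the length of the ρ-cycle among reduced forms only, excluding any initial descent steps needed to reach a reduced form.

D = 3504, ⌊√D⌋ = 59
river: ρ → (28,44,-14)
river: ρ → (-14,40,34)
river: ρ → (34,28,-20)
river: ρ → (-20,52,10)
river: ρ → (10,48,-30)
river: ρ → (-30,12,28)
ρ-cycle length = 6 (tail of 0 descent steps not counted)

6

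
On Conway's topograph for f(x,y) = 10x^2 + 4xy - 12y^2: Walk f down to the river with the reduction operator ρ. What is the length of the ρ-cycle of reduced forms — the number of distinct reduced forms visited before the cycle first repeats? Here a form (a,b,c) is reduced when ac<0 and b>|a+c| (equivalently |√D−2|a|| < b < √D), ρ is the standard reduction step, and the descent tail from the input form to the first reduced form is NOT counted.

D = 496, ⌊√D⌋ = 22
river: ρ → (-12,20,2)
river: ρ → (2,20,-12)
river: ρ → (-12,4,10)
river: ρ → (10,16,-6)
river: ρ → (-6,20,4)
river: ρ → (4,20,-6)
river: ρ → (-6,16,10)
river: ρ → (10,4,-12)
ρ-cycle length = 8 (tail of 0 descent steps not counted)

8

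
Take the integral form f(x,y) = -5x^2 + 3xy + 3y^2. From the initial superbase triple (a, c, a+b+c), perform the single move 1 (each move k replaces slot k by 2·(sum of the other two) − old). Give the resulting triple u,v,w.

start (-5,3,1) = (f(1,0),f(0,1),f(1,1))
replace slot 1: 2·(3+1) − (-5) = 13 → (13,3,1)

13,3,1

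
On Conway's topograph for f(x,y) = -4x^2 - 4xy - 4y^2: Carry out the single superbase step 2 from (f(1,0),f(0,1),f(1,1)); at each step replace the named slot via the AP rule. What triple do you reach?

start (-4,-4,-12) = (f(1,0),f(0,1),f(1,1))
replace slot 2: 2·((-4)+(-12)) − (-4) = -28 → (-4,-28,-12)

-4,-28,-12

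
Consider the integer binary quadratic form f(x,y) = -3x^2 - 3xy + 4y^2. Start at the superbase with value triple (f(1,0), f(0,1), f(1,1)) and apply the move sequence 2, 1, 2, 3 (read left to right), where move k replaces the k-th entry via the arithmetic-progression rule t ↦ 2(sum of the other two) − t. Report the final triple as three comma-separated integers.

start (-3,4,-2) = (f(1,0),f(0,1),f(1,1))
replace slot 2: 2·((-3)+(-2)) − 4 = -14 → (-3,-14,-2)
replace slot 1: 2·((-14)+(-2)) − (-3) = -29 → (-29,-14,-2)
replace slot 2: 2·((-29)+(-2)) − (-14) = -48 → (-29,-48,-2)
replace slot 3: 2·((-29)+(-48)) − (-2) = -152 → (-29,-48,-152)

-29,-48,-152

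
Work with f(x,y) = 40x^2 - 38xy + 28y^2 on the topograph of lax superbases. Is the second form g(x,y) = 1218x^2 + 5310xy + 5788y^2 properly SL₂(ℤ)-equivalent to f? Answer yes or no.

D₁ = -3036, D₂ = -3036
f: flip: (40,-38,28)→(28,38,40)
f: translate: b→-18 (≡38 mod 56), so (28,38,40)→(28,-18,30)
f: reduced (well bottom): (28,-18,30) with a≤c, −a<b≤a
g: translate: b→438 (≡5310 mod 2436), so (1218,5310,5788)→(1218,438,40)
g: flip: (1218,438,40)→(40,-438,1218)
g: translate: b→-38 (≡-438 mod 80), so (40,-438,1218)→(40,-38,28)
g: flip: (40,-38,28)→(28,38,40)
g: translate: b→-18 (≡38 mod 56), so (28,38,40)→(28,-18,30)
g: reduced (well bottom): (28,-18,30) with a≤c, −a<b≤a
reduced forms (28, -18, 30) vs (28, -18, 30) ⇒ equivalent

yes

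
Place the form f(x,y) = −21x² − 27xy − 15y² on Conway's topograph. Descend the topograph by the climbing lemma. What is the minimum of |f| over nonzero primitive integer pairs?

translate: b→-15 (≡27 mod 42), so (21,27,15)→(21,-15,9)
flip: (21,-15,9)→(9,15,21)
translate: b→-3 (≡15 mod 18), so (9,15,21)→(9,-3,15)
reduced (well bottom): (9,-3,15) with a≤c, −a<b≤a
well minimum |f| = |-9| = 9 (negative-definite)

9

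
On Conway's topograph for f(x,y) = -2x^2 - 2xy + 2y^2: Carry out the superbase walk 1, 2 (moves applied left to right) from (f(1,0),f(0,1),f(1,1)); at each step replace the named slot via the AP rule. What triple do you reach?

start (-2,2,-2) = (f(1,0),f(0,1),f(1,1))
replace slot 1: 2·(2+(-2)) − (-2) = 2 → (2,2,-2)
replace slot 2: 2·(2+(-2)) − 2 = -2 → (2,-2,-2)

2,-2,-2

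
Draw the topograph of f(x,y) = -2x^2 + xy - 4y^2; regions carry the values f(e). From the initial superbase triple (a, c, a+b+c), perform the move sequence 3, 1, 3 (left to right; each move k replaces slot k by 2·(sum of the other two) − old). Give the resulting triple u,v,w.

start (-2,-4,-5) = (f(1,0),f(0,1),f(1,1))
replace slot 3: 2·((-2)+(-4)) − (-5) = -7 → (-2,-4,-7)
replace slot 1: 2·((-4)+(-7)) − (-2) = -20 → (-20,-4,-7)
replace slot 3: 2·((-20)+(-4)) − (-7) = -41 → (-20,-4,-41)

-20,-4,-41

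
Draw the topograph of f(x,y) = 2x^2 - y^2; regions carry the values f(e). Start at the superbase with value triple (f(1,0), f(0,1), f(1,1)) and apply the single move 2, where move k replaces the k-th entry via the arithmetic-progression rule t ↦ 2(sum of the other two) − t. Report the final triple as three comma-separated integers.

start (2,-1,1) = (f(1,0),f(0,1),f(1,1))
replace slot 2: 2·(2+1) − (-1) = 7 → (2,7,1)

2,7,1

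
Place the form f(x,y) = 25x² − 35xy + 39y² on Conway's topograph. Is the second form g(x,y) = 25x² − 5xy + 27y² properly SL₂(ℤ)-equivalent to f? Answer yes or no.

D₁ = -2675, D₂ = -2675
f: translate: b→15 (≡-35 mod 50), so (25,-35,39)→(25,15,29)
f: reduced (well bottom): (25,15,29) with a≤c, −a<b≤a
g: reduced (well bottom): (25,-5,27) with a≤c, −a<b≤a
reduced forms (25, 15, 29) vs (25, -5, 27) ⇒ inequivalent

no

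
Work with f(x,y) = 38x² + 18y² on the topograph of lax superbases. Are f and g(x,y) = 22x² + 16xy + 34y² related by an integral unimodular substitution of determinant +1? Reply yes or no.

D₁ = -2736, D₂ = -2736
f: flip: (38,0,18)→(18,0,38)
f: reduced (well bottom): (18,0,38) with a≤c, −a<b≤a
g: reduced (well bottom): (22,16,34) with a≤c, −a<b≤a
reduced forms (18, 0, 38) vs (22, 16, 34) ⇒ inequivalent

no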